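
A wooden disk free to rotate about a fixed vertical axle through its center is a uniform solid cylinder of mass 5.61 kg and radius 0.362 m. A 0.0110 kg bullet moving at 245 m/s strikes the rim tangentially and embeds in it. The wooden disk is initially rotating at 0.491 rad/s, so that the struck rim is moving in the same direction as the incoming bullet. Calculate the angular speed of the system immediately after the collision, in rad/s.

|ω_f| ≈ 3.13 rad/s

The axle reaction passes through the axle and exerts no torque about it; angular momentum about the axle is conserved through the impact.
I_p = ½(5.61)(0.362)² = 0.3676 kg·m². Taking the sense of the bullet's angular momentum as positive, L_{bullet} = m v R = (0.0110)(245)(0.362) = 0.9756 kg·m²/s.
L_i = +I_p ω_p + m v R = +(0.3676)(0.491) + 0.9756 = 1.156 kg·m²/s.
After sticking, I_f = I_p + m R² = 0.3676 + (0.0110)(0.362)² = 0.3690 kg·m².
ω_f = L_i / I_f = 1.156 / 0.3690 = 3.133 rad/s.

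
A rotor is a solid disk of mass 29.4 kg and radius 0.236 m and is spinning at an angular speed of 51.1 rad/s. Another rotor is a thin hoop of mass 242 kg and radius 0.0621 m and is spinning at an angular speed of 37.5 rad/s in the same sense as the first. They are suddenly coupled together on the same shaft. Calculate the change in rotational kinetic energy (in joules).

No external torque acts about the common axis, so total angular momentum is conserved.
Moments of inertia: I_A = ½(29.4)(0.236)² = 0.8187 kg·m²; I_B = (242)(0.0621)² = 0.9333 kg·m².
Taking A's sense as positive: L = (0.8187)(51.1) + (0.9333)(37.5) = 76.83 kg·m²·rad/s.
Combined I = 0.8187 + 0.9333 = 1.752 kg·m².
ω_f = L / I = 76.83 / 1.752 = 43.86 rad/s.
KE_i = ½ΣIω² = 1725 J; KE_f = ½(1.752)(43.86)² = 1685 J.

ΔKE ≈ -40.3 J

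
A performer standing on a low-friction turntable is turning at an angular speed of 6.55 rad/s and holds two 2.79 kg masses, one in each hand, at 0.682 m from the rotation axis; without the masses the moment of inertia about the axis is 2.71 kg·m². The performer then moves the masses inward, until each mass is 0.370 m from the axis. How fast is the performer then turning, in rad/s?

Angular momentum about the spin axis is conserved since the torque about it is zero.
I₁ = 2.71 + 2(2.79)(0.682)² = 5.305 kg·m²; I₂ = 2.71 + 2(2.79)(0.370)² = 3.474 kg·m².
ω₂ = I₁ω₁ / I₂ = (5.305)(6.55 rad/s) / (3.474) = 10.00 rad/s.

ω₂ ≈ 10.0 rad/s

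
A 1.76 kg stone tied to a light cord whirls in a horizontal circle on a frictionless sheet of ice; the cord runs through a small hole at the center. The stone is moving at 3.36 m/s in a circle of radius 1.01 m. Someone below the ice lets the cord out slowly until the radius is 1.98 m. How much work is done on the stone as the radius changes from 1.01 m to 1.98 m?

W ≈ -7.35 J

Central (radial) force ⇒ zero torque about the center ⇒ m v r is constant.
v₂ = v₁ r₁ / r₂ = (3.36)(1.01) / (1.98) = 1.714 m/s.
W = ΔKE = ½m(v₂² − v₁²) = -7.350 J.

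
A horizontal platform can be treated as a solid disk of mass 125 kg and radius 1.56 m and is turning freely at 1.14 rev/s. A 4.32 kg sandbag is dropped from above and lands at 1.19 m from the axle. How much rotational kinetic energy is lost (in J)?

energy lost ≈ 151 J

The added mass arrives with no angular momentum about the axle, and any external torque about the axle is negligible, so the system's angular momentum is conserved.
I_p = ½(125)(1.56)² = 152.1 kg·m².
Added inertia Σmr² = (4.32)(1.19)² = 6.118 kg·m²; I_f = 152.1 + 6.118 = 158.2 kg·m².
ω_f = I_p ω_i / I_f = (152.1)(1.14) / 158.2 = 1.096 rev/s.
KE_i = ½(152.1)(7.163 rad/s)² = 3902 J; KE_f = ½(158.2)(6.886)² = 3751 J.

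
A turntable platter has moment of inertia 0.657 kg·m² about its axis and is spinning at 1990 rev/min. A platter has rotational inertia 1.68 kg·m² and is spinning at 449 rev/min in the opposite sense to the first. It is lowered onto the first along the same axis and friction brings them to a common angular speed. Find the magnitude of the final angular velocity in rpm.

|ω_f| ≈ 237 rpm

No external torque acts about the common axis, so total angular momentum is conserved.
Taking A's sense as positive: L = (0.6570)(1990) − (1.680)(449) = 553.1 kg·m²·rpm.
Combined I = 0.6570 + 1.680 = 2.337 kg·m².
ω_f = L / I = 553.1 / 2.337 = 236.7 rpm.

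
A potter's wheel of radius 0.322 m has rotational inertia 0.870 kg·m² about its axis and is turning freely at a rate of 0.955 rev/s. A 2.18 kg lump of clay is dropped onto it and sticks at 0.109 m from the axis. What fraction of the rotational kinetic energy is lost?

No external torque acts about the axis; L_before = L_after.
Added inertia Σmr² = (2.18)(0.109)² = 0.02590 kg·m²; I_f = 0.8700 + 0.02590 = 0.8959 kg·m².
ω_f = I_p ω_i / I_f = (0.8700)(0.955) / 0.8959 = 0.9274 rev/s.
KE_i = ½(0.8700)(6.000 rad/s)² = 15.66 J; KE_f = ½(0.8959)(5.827)² = 15.21 J.
Fraction lost = 0.02891.

fraction ≈ 0.0289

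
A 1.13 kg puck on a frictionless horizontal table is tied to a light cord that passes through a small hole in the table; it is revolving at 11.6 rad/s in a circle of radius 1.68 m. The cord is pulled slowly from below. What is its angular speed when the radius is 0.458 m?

ω₂ ≈ 156 rad/s

The constraining force is radial, so m r² ω about the center is conserved.
ω₂ = ω₁ (r₁/r₂)² = (11.6)(1.68/0.458)² = 156.1 rad/s.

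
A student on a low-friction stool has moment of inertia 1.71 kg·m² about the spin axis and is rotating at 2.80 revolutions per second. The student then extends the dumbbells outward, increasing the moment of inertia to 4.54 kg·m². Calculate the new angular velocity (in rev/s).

No external torque acts about the spin axis, so angular momentum is conserved.
ω₂ = I₁ω₁ / I₂ = (1.710)(2.80 rev/s) / (4.540) = 1.055 rev/s.

ω₂ ≈ 1.05 rev/s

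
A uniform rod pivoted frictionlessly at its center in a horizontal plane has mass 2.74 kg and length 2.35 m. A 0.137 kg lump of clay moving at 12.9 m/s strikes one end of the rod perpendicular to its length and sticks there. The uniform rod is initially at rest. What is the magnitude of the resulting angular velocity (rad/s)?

The axle reaction passes through the pivot and exerts no torque about it; angular momentum about the pivot is conserved through the impact.
I_p = (1/12)(2.74)(2.35)² = 1.261 kg·m². Taking the sense of the lump of clay's angular momentum as positive, L_{lump} = m v R = (0.137)(12.9)(2.35/2) = 2.077 kg·m²/s.
L_i = 0 + 2.077 = 2.077 kg·m²/s.
After sticking, I_f = I_p + m R² = 1.261 + (0.137)(2.35/2)² = 1.450 kg·m².
ω_f = L_i / I_f = 2.077 / 1.450 = 1.432 rad/s.

|ω_f| ≈ 1.43 rad/s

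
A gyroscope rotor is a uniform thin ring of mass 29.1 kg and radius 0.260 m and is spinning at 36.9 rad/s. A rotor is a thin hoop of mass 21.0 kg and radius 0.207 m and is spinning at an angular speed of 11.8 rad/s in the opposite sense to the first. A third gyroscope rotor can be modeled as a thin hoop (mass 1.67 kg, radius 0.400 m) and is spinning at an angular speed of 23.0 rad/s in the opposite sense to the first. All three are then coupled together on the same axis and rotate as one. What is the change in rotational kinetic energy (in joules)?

ΔKE ≈ -975 J

No external torque acts about the common axis, so total angular momentum is conserved.
Moments of inertia: I_A = (29.1)(0.260)² = 1.967 kg·m²; I_B = (21.0)(0.207)² = 0.8998 kg·m²; I_C = (1.67)(0.400)² = 0.2672 kg·m².
Taking A's sense as positive: L = (1.967)(36.9) − (0.8998)(11.8) − (0.2672)(23.0) = 55.82 kg·m²·rad/s.
Combined I = 1.967 + 0.8998 + 0.2672 = 3.134 kg·m².
ω_f = L / I = 55.82 / 3.134 = 17.81 rad/s.
KE_i = ½ΣIω² = 1473 J; KE_f = ½(3.134)(17.81)² = 497.2 J.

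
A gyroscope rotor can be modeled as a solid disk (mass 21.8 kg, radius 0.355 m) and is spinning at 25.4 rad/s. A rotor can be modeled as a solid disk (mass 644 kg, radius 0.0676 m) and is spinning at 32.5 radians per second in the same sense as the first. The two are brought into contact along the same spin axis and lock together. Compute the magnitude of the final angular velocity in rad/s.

No external torque acts about the common axis, so total angular momentum is conserved.
Moments of inertia: I_A = ½(21.8)(0.355)² = 1.374 kg·m²; I_B = ½(644)(0.0676)² = 1.471 kg·m².
Taking A's sense as positive: L = (1.374)(25.4) + (1.471)(32.5) = 82.71 kg·m²·rad/s.
Combined I = 1.374 + 1.471 = 2.845 kg·m².
ω_f = L / I = 82.71 / 2.845 = 29.07 rad/s.

|ω_f| ≈ 29.1 rad/s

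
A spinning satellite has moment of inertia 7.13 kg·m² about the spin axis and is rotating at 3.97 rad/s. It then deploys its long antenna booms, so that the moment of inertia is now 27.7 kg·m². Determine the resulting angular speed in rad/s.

No external torque acts about the spin axis, so angular momentum is conserved.
ω₂ = I₁ω₁ / I₂ = (7.130)(3.97 rad/s) / (27.70) = 1.022 rad/s.

ω₂ ≈ 1.02 rad/s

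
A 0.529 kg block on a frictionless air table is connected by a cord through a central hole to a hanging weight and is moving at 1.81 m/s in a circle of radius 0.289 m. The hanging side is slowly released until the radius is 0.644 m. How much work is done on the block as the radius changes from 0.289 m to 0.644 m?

W ≈ -0.692 J

The only horizontal force on the mass is along the cord (radial), so it exerts no torque about the hole and angular momentum m v r is conserved.
v₂ = v₁ r₁ / r₂ = (1.81)(0.289) / (0.644) = 0.8123 m/s.
W = ΔKE = ½m(v₂² − v₁²) = -0.6920 J.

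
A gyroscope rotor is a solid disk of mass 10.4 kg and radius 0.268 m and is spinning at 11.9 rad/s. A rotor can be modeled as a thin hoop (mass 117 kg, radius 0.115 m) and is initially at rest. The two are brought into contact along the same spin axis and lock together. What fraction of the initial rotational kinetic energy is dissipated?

fraction ≈ 0.806

The coupling torques are internal; angular momentum about the shared axis is conserved.
Moments of inertia: I_A = ½(10.4)(0.268)² = 0.3735 kg·m²; I_B = (117)(0.115)² = 1.547 kg·m².
Taking A's sense as positive: L = (0.3735)(11.9) = 4.444 kg·m²·rad/s.
Combined I = 0.3735 + 1.547 = 1.921 kg·m².
ω_f = L / I = 4.444 / 1.921 = 2.314 rad/s.
KE_i = ½ΣIω² = 26.44 J; KE_f = ½(1.921)(2.314)² = 5.142 J.
Fraction dissipated = (KE_i − KE_f)/KE_i = 0.8056.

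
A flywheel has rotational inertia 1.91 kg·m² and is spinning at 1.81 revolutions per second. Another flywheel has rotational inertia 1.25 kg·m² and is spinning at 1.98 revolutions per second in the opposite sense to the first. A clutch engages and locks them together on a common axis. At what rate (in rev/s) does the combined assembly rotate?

The coupling torques are internal; angular momentum about the shared axis is conserved.
Taking A's sense as positive: L = (1.910)(1.81) − (1.250)(1.98) = 0.9821 kg·m²·rev/s.
Combined I = 1.910 + 1.250 = 3.160 kg·m².
ω_f = L / I = 0.9821 / 3.160 = 0.3108 rev/s.

|ω_f| ≈ 0.311 rev/s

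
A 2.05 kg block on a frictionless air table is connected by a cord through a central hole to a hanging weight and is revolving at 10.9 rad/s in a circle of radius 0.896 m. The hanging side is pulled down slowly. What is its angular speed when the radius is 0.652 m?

ω₂ ≈ 20.6 rad/s

No torque about the axis ⇒ m r₁² ω₁ = m r₂² ω₂.
ω₂ = ω₁ (r₁/r₂)² = (10.9)(0.896/0.652)² = 20.58 rad/s.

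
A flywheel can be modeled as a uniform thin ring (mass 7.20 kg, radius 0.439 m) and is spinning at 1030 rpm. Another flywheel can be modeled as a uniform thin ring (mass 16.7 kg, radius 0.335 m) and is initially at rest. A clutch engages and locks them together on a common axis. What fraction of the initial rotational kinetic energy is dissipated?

No external torque acts about the common axis, so total angular momentum is conserved.
Moments of inertia: I_A = (7.20)(0.439)² = 1.388 kg·m²; I_B = (16.7)(0.335)² = 1.874 kg·m².
Taking A's sense as positive: L = (1.388)(1030) = 1429 kg·m²·rpm.
Combined I = 1.388 + 1.874 = 3.262 kg·m².
ω_f = L / I = 1429 / 3.262 = 438.2 rpm.
KE_i = ½ΣIω² = 8072 J; KE_f = ½(3.262)(45.89)² = 3434 J.
Fraction dissipated = (KE_i − KE_f)/KE_i = 0.5746.

fraction ≈ 0.575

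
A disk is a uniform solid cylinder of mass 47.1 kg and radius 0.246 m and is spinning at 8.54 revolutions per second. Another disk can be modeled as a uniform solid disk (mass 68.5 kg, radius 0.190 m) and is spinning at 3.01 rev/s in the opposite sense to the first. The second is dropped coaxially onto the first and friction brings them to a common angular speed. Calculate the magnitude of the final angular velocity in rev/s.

The coupling torques are internal; angular momentum about the shared axis is conserved.
Moments of inertia: I_A = ½(47.1)(0.246)² = 1.425 kg·m²; I_B = ½(68.5)(0.190)² = 1.236 kg·m².
Taking A's sense as positive: L = (1.425)(8.54) − (1.236)(3.01) = 8.449 kg·m²·rev/s.
Combined I = 1.425 + 1.236 = 2.662 kg·m².
ω_f = L / I = 8.449 / 2.662 = 3.174 rev/s.

|ω_f| ≈ 3.17 rev/s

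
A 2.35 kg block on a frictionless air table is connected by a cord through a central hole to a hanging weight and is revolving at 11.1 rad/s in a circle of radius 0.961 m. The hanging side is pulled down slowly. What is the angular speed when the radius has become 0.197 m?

The constraining force is radial, so m r² ω about the center is conserved.
ω₂ = ω₁ (r₁/r₂)² = (11.1)(0.961/0.197)² = 264.1 rad/s.

ω₂ ≈ 264 rad/s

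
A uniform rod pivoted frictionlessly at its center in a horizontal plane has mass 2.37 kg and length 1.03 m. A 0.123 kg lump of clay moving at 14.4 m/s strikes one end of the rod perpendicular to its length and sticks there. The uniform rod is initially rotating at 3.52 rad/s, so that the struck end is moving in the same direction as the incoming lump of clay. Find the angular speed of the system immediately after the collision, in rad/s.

About the pivot the impulsive forces during the collision are internal, so angular momentum about that axis is conserved.
I_p = (1/12)(2.37)(1.03)² = 0.2095 kg·m². Taking the sense of the lump of clay's angular momentum as positive, L_{lump} = m v R = (0.123)(14.4)(1.03/2) = 0.9122 kg·m²/s.
L_i = +I_p ω_p + m v R = +(0.2095)(3.52) + 0.9122 = 1.650 kg·m²/s.
After sticking, I_f = I_p + m R² = 0.2095 + (0.123)(1.03/2)² = 0.2422 kg·m².
ω_f = L_i / I_f = 1.650 / 0.2422 = 6.813 rad/s.

|ω_f| ≈ 6.81 rad/s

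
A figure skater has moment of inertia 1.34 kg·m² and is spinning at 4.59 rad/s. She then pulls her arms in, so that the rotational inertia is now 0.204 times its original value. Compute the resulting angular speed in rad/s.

ω₂ ≈ 22.5 rad/s

No external torque acts about the spin axis, so angular momentum is conserved.
I₂ = 0.204 × 1.34 = 0.2734 kg·m².
ω₂ = I₁ω₁ / I₂ = (1.340)(4.59 rad/s) / (0.2734) = 22.50 rad/s.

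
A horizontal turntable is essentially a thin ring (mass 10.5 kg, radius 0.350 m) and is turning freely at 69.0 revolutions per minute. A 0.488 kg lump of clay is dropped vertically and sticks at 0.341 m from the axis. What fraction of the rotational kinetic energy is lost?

fraction ≈ 0.0423

No external torque acts about the axis; L_before = L_after.
I_p = (10.5)(0.350)² = 1.286 kg·m².
Added inertia Σmr² = (0.488)(0.341)² = 0.05675 kg·m²; I_f = 1.286 + 0.05675 = 1.343 kg·m².
ω_f = I_p ω_i / I_f = (1.286)(69.0) / 1.343 = 66.08 rpm.
KE_i = ½(1.286)(7.226 rad/s)² = 33.58 J; KE_f = ½(1.343)(6.920)² = 32.16 J.
Fraction lost = 0.04225.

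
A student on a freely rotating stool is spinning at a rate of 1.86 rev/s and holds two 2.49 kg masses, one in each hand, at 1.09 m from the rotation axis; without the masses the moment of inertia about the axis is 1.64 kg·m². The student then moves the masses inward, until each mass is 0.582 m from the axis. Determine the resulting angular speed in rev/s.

With no external torque about the axis, L is conserved: I₁ω₁ = I₂ω₂.
I₁ = 1.64 + 2(2.49)(1.09)² = 7.557 kg·m²; I₂ = 1.64 + 2(2.49)(0.582)² = 3.327 kg·m².
ω₂ = I₁ω₁ / I₂ = (7.557)(1.86 rev/s) / (3.327) = 4.225 rev/s.

ω₂ ≈ 4.22 rev/s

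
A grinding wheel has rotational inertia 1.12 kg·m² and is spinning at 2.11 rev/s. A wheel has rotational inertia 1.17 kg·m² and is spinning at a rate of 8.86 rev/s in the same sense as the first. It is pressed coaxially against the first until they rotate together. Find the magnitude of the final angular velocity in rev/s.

|ω_f| ≈ 5.56 rev/s

The coupling torques are internal; angular momentum about the shared axis is conserved.
Taking A's sense as positive: L = (1.120)(2.11) + (1.170)(8.86) = 12.73 kg·m²·rev/s.
Combined I = 1.120 + 1.170 = 2.290 kg·m².
ω_f = L / I = 12.73 / 2.290 = 5.559 rev/s.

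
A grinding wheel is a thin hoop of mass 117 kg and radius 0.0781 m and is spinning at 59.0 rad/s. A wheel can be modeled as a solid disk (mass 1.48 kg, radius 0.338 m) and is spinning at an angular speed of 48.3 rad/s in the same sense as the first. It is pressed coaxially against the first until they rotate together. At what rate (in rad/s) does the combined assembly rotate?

No external torque acts about the common axis, so total angular momentum is conserved.
Moments of inertia: I_A = (117)(0.0781)² = 0.7137 kg·m²; I_B = ½(1.48)(0.338)² = 0.08454 kg·m².
Taking A's sense as positive: L = (0.7137)(59.0) + (0.08454)(48.3) = 46.19 kg·m²·rad/s.
Combined I = 0.7137 + 0.08454 = 0.7982 kg·m².
ω_f = L / I = 46.19 / 0.7982 = 57.87 rad/s.

|ω_f| ≈ 57.9 rad/s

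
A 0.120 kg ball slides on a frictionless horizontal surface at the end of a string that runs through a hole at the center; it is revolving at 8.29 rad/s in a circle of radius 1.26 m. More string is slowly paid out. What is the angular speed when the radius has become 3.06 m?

No torque about the axis ⇒ m r₁² ω₁ = m r₂² ω₂.
ω₂ = ω₁ (r₁/r₂)² = (8.29)(1.26/3.06)² = 1.406 rad/s.

ω₂ ≈ 1.41 rad/s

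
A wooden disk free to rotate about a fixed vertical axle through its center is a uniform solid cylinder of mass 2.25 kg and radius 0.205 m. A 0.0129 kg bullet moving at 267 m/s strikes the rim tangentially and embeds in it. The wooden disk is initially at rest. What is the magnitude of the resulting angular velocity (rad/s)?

|ω_f| ≈ 14.8 rad/s

About the axle the impulsive forces during the collision are internal, so angular momentum about that axis is conserved.
I_p = ½(2.25)(0.205)² = 0.04728 kg·m². Taking the sense of the bullet's angular momentum as positive, L_{bullet} = m v R = (0.0129)(267)(0.205) = 0.7061 kg·m²/s.
L_i = 0 + 0.7061 = 0.7061 kg·m²/s.
After sticking, I_f = I_p + m R² = 0.04728 + (0.0129)(0.205)² = 0.04782 kg·m².
ω_f = L_i / I_f = 0.7061 / 0.04782 = 14.77 rad/s.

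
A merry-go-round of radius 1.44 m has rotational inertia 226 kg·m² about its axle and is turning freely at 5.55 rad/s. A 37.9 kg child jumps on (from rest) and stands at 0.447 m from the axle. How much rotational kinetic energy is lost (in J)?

The added mass arrives with no angular momentum about the axle, and any external torque about the axle is negligible, so the system's angular momentum is conserved.
Added inertia Σmr² = (37.9)(0.447)² = 7.573 kg·m²; I_f = 226.0 + 7.573 = 233.6 kg·m².
ω_f = I_p ω_i / I_f = (226.0)(5.55) / 233.6 = 5.370 rad/s.
KE_i = ½(226.0)(5.550 rad/s)² = 3481 J; KE_f = ½(233.6)(5.370)² = 3368 J.

energy lost ≈ 113 J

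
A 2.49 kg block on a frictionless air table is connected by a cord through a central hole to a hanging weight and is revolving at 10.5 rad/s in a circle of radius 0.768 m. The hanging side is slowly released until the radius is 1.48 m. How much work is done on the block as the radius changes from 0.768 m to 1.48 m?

W ≈ -59.2 J

No torque about the axis ⇒ m r₁² ω₁ = m r₂² ω₂.
ω₂ = ω₁ (r₁/r₂)² = (10.5)(0.768/1.48)² = 2.827 rad/s.
W = ΔKE = ½m(v₂² − v₁²) = -59.16 J.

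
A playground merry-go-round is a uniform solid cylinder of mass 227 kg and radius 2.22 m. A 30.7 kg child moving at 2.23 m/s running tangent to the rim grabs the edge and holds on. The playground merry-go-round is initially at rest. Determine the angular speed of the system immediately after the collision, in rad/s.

The axle reaction passes through the axle and exerts no torque about it; angular momentum about the axle is conserved through the impact.
I_p = ½(227)(2.22)² = 559.4 kg·m². Taking the sense of the child's angular momentum as positive, L_{child} = m v R = (30.7)(2.23)(2.22) = 152.0 kg·m²/s.
L_i = 0 + 152.0 = 152.0 kg·m²/s.
After sticking, I_f = I_p + m R² = 559.4 + (30.7)(2.22)² = 710.7 kg·m².
ω_f = L_i / I_f = 152.0 / 710.7 = 0.2139 rad/s.

|ω_f| ≈ 0.214 rad/s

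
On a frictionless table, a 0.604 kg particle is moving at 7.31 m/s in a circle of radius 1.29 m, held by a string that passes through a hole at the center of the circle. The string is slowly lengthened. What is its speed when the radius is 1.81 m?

Central (radial) force ⇒ zero torque about the center ⇒ m v r is constant.
v₂ = v₁ r₁ / r₂ = (7.31)(1.29) / (1.81) = 5.210 m/s.

v₂ ≈ 5.21 m/s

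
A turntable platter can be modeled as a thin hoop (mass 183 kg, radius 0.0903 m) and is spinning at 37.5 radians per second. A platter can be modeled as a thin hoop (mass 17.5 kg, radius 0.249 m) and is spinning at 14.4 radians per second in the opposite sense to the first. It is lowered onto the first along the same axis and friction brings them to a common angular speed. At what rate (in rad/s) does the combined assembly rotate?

No external torque acts about the common axis, so total angular momentum is conserved.
Moments of inertia: I_A = (183)(0.0903)² = 1.492 kg·m²; I_B = (17.5)(0.249)² = 1.085 kg·m².
Taking A's sense as positive: L = (1.492)(37.5) − (1.085)(14.4) = 40.33 kg·m²·rad/s.
Combined I = 1.492 + 1.085 = 2.577 kg·m².
ω_f = L / I = 40.33 / 2.577 = 15.65 rad/s.

|ω_f| ≈ 15.6 rad/s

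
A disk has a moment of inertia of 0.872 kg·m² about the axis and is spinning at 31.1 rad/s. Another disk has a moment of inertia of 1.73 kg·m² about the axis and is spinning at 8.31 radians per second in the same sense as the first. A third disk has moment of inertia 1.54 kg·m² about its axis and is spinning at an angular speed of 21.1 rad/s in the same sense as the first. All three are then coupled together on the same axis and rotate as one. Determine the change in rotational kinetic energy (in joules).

The coupling torques are internal; angular momentum about the shared axis is conserved.
Taking A's sense as positive: L = (0.8720)(31.1) + (1.730)(8.31) + (1.540)(21.1) = 73.99 kg·m²·rad/s.
Combined I = 0.8720 + 1.730 + 1.540 = 4.142 kg·m².
ω_f = L / I = 73.99 / 4.142 = 17.86 rad/s.
KE_i = ½ΣIω² = 824.2 J; KE_f = ½(4.142)(17.86)² = 660.8 J.

ΔKE ≈ -163 J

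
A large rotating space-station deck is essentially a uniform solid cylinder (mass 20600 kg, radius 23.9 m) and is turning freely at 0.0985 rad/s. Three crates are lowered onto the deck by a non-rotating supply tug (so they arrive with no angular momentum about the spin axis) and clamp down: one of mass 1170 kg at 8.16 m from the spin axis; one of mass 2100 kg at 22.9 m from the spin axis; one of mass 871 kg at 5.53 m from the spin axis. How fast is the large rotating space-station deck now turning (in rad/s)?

No external torque acts about the spin axis; L_before = L_after.
I_p = ½(20600)(23.9)² = 5.883e+06 kg·m².
Added inertia Σmr² = (1170)(8.16)² + (2100)(22.9)² + (871)(5.53)² = 1.206e+06 kg·m²; I_f = 5.883e+06 + 1.206e+06 = 7.089e+06 kg·m².
ω_f = I_p ω_i / I_f = (5.883e+06)(0.0985) / 7.089e+06 = 0.08175 rad/s.

ω_f ≈ 0.0817 rad/s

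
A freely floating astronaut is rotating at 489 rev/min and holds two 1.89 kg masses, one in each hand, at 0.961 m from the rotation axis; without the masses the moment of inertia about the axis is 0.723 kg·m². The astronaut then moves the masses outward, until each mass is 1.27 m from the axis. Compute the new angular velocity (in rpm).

With no external torque about the axis, L is conserved: I₁ω₁ = I₂ω₂.
I₁ = 0.723 + 2(1.89)(0.961)² = 4.214 kg·m²; I₂ = 0.723 + 2(1.89)(1.27)² = 6.820 kg·m².
ω₂ = I₁ω₁ / I₂ = (4.214)(489 rpm) / (6.820) = 302.2 rpm.

ω₂ ≈ 302 rpm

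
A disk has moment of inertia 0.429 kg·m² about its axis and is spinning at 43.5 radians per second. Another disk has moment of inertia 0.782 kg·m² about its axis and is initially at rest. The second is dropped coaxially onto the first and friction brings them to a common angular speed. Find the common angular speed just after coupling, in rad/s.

No external torque acts about the common axis, so total angular momentum is conserved.
Taking A's sense as positive: L = (0.4290)(43.5) = 18.66 kg·m²·rad/s.
Combined I = 0.4290 + 0.7820 = 1.211 kg·m².
ω_f = L / I = 18.66 / 1.211 = 15.41 rad/s.

|ω_f| ≈ 15.4 rad/s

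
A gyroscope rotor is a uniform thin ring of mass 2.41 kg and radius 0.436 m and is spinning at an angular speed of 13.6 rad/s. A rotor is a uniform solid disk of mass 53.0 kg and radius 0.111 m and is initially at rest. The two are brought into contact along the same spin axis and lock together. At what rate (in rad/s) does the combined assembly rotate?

|ω_f| ≈ 7.94 rad/s

The coupling torques are internal; angular momentum about the shared axis is conserved.
Moments of inertia: I_A = (2.41)(0.436)² = 0.4581 kg·m²; I_B = ½(53.0)(0.111)² = 0.3265 kg·m².
Taking A's sense as positive: L = (0.4581)(13.6) = 6.231 kg·m²·rad/s.
Combined I = 0.4581 + 0.3265 = 0.7846 kg·m².
ω_f = L / I = 6.231 / 0.7846 = 7.941 rad/s.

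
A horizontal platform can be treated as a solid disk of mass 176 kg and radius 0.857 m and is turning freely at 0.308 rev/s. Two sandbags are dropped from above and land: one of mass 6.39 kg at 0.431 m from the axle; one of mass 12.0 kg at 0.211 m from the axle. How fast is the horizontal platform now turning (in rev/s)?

ω_f ≈ 0.300 rev/s

No external torque acts about the axle; L_before = L_after.
I_p = ½(176)(0.857)² = 64.63 kg·m².
Added inertia Σmr² = (6.39)(0.431)² + (12.0)(0.211)² = 1.721 kg·m²; I_f = 64.63 + 1.721 = 66.35 kg·m².
ω_f = I_p ω_i / I_f = (64.63)(0.308) / 66.35 = 0.3000 rev/s.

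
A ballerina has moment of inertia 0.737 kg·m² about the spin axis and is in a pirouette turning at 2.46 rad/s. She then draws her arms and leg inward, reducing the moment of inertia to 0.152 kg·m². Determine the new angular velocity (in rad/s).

ω₂ ≈ 11.9 rad/s

Angular momentum about the spin axis is conserved since the torque about it is zero.
ω₂ = I₁ω₁ / I₂ = (0.7370)(2.46 rad/s) / (0.1520) = 11.93 rad/s.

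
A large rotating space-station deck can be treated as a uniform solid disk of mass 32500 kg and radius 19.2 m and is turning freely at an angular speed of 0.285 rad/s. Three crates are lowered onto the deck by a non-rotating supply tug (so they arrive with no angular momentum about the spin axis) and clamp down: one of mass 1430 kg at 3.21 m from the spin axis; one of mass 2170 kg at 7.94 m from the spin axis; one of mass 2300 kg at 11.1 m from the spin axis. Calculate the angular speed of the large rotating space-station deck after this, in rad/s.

ω_f ≈ 0.266 rad/s

No external torque acts about the spin axis; L_before = L_after.
I_p = ½(32500)(19.2)² = 5.990e+06 kg·m².
Added inertia Σmr² = (1430)(3.21)² + (2170)(7.94)² + (2300)(11.1)² = 4.349e+05 kg·m²; I_f = 5.990e+06 + 4.349e+05 = 6.425e+06 kg·m².
ω_f = I_p ω_i / I_f = (5.990e+06)(0.285) / 6.425e+06 = 0.2657 rad/s.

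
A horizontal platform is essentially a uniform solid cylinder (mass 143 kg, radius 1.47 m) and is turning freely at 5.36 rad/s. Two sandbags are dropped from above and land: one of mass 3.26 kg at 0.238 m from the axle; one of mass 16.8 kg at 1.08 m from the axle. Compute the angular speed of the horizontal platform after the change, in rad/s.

ω_f ≈ 4.75 rad/s

No external torque acts about the axle; L_before = L_after.
I_p = ½(143)(1.47)² = 154.5 kg·m².
Added inertia Σmr² = (3.26)(0.238)² + (16.8)(1.08)² = 19.78 kg·m²; I_f = 154.5 + 19.78 = 174.3 kg·m².
ω_f = I_p ω_i / I_f = (154.5)(5.36) / 174.3 = 4.752 rad/s.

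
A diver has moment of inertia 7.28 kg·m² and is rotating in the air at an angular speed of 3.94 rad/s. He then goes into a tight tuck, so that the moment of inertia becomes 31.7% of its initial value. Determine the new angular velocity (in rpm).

Angular momentum about the spin axis is conserved since the torque about it is zero.
I₂ = 0.317 × 7.28 = 2.308 kg·m².
ω₂ = I₁ω₁ / I₂ = (7.280)(3.94 rad/s) / (2.308) = 12.43 rad/s = 118.7 rpm.

ω₂ ≈ 119 rpm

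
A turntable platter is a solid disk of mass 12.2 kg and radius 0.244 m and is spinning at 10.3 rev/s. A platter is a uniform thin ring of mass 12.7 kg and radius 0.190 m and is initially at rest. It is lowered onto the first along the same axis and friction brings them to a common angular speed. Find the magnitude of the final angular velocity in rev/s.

|ω_f| ≈ 4.55 rev/s

No external torque acts about the common axis, so total angular momentum is conserved.
Moments of inertia: I_A = ½(12.2)(0.244)² = 0.3632 kg·m²; I_B = (12.7)(0.190)² = 0.4585 kg·m².
Taking A's sense as positive: L = (0.3632)(10.3) = 3.741 kg·m²·rev/s.
Combined I = 0.3632 + 0.4585 = 0.8216 kg·m².
ω_f = L / I = 3.741 / 0.8216 = 4.553 rev/s.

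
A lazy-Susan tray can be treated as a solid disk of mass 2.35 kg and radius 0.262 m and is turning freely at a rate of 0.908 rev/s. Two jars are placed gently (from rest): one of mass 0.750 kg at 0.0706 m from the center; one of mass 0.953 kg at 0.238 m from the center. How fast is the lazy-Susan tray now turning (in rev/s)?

The added mass arrives with no angular momentum about the center, and any external torque about the center is negligible, so the system's angular momentum is conserved.
I_p = ½(2.35)(0.262)² = 0.08066 kg·m².
Added inertia Σmr² = (0.750)(0.0706)² + (0.953)(0.238)² = 0.05772 kg·m²; I_f = 0.08066 + 0.05772 = 0.1384 kg·m².
ω_f = I_p ω_i / I_f = (0.08066)(0.908) / 0.1384 = 0.5293 rev/s.

ω_f ≈ 0.529 rev/s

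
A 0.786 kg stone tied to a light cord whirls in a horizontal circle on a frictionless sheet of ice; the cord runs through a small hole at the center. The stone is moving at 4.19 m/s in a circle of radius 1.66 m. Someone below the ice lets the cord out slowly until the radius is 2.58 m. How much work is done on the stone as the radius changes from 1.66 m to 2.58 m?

W ≈ -4.04 J

The only horizontal force on the mass is along the cord (radial), so it exerts no torque about the hole and angular momentum m v r is conserved.
v₂ = v₁ r₁ / r₂ = (4.19)(1.66) / (2.58) = 2.696 m/s.
W = ΔKE = ½m(v₂² − v₁²) = -4.043 J.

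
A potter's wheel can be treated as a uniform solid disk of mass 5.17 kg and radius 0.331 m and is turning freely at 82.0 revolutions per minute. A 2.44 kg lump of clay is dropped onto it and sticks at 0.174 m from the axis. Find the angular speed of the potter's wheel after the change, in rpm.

ω_f ≈ 65.0 rpm

No external torque acts about the axis; L_before = L_after.
I_p = ½(5.17)(0.331)² = 0.2832 kg·m².
Added inertia Σmr² = (2.44)(0.174)² = 0.07387 kg·m²; I_f = 0.2832 + 0.07387 = 0.3571 kg·m².
ω_f = I_p ω_i / I_f = (0.2832)(82.0) / 0.3571 = 65.04 rpm.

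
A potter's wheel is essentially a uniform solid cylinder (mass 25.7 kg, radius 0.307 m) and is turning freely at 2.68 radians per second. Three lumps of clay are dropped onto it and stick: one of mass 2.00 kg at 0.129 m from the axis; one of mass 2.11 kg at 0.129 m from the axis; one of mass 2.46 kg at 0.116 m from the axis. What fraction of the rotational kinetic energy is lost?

The added mass arrives with no angular momentum about the axis, and any external torque about the axis is negligible, so the system's angular momentum is conserved.
I_p = ½(25.7)(0.307)² = 1.211 kg·m².
Added inertia Σmr² = (2.00)(0.129)² + (2.11)(0.129)² + (2.46)(0.116)² = 0.1015 kg·m²; I_f = 1.211 + 0.1015 = 1.313 kg·m².
ω_f = I_p ω_i / I_f = (1.211)(2.68) / 1.313 = 2.473 rad/s.
KE_i = ½(1.211)(2.680 rad/s)² = 4.349 J; KE_f = ½(1.313)(2.473)² = 4.013 J.
Fraction lost = 0.07732.

fraction ≈ 0.0773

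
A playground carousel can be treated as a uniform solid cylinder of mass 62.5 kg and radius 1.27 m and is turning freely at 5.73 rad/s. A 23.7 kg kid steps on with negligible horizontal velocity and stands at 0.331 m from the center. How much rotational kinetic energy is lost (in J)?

energy lost ≈ 40.5 J

The added mass arrives with no angular momentum about the center, and any external torque about the center is negligible, so the system's angular momentum is conserved.
I_p = ½(62.5)(1.27)² = 50.40 kg·m².
Added inertia Σmr² = (23.7)(0.331)² = 2.597 kg·m²; I_f = 50.40 + 2.597 = 53.00 kg·m².
ω_f = I_p ω_i / I_f = (50.40)(5.73) / 53.00 = 5.449 rad/s.
KE_i = ½(50.40)(5.730 rad/s)² = 827.4 J; KE_f = ½(53.00)(5.449)² = 786.9 J.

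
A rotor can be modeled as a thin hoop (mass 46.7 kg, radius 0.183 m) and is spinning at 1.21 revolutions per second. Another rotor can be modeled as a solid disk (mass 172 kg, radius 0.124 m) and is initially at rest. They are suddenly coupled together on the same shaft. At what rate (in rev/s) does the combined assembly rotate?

No external torque acts about the common axis, so total angular momentum is conserved.
Moments of inertia: I_A = (46.7)(0.183)² = 1.564 kg·m²; I_B = ½(172)(0.124)² = 1.322 kg·m².
Taking A's sense as positive: L = (1.564)(1.21) = 1.892 kg·m²·rev/s.
Combined I = 1.564 + 1.322 = 2.886 kg·m².
ω_f = L / I = 1.892 / 2.886 = 0.6556 rev/s.

|ω_f| ≈ 0.656 rev/s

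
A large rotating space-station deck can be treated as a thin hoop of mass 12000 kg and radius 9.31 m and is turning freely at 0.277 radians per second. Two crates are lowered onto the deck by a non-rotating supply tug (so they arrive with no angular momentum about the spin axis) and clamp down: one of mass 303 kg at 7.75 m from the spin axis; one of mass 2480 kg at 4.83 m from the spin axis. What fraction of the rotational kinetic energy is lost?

fraction ≈ 0.0681

No external torque acts about the spin axis; L_before = L_after.
I_p = (12000)(9.31)² = 1.040e+06 kg·m².
Added inertia Σmr² = (303)(7.75)² + (2480)(4.83)² = 76050 kg·m²; I_f = 1.040e+06 + 76050 = 1.116e+06 kg·m².
ω_f = I_p ω_i / I_f = (1.040e+06)(0.277) / 1.116e+06 = 0.2581 rad/s.
KE_i = ½(1.040e+06)(0.2770 rad/s)² = 39900 J; KE_f = ½(1.116e+06)(0.2581)² = 37180 J.
Fraction lost = 0.06814.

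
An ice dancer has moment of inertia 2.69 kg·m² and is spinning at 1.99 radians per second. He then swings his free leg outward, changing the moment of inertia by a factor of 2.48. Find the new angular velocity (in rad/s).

No external torque acts about the spin axis, so angular momentum is conserved.
I₂ = 2.48 × 2.69 = 6.671 kg·m².
ω₂ = I₁ω₁ / I₂ = (2.690)(1.99 rad/s) / (6.671) = 0.8024 rad/s.

ω₂ ≈ 0.802 rad/s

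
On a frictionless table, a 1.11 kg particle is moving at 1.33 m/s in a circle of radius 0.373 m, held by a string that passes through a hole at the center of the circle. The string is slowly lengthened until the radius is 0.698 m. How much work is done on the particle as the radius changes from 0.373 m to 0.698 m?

The only horizontal force on the mass is along the cord (radial), so it exerts no torque about the hole and angular momentum m v r is conserved.
v₂ = v₁ r₁ / r₂ = (1.33)(0.373) / (0.698) = 0.7107 m/s.
W = ΔKE = ½m(v₂² − v₁²) = -0.7014 J.

W ≈ -0.701 J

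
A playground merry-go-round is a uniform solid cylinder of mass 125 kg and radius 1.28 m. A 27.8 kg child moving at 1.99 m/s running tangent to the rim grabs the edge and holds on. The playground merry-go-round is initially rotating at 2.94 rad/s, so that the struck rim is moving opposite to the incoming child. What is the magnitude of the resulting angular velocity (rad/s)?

|ω_f| ≈ 1.56 rad/s

About the axle the impulsive forces during the collision are internal, so angular momentum about that axis is conserved.
I_p = ½(125)(1.28)² = 102.4 kg·m². Taking the sense of the child's angular momentum as positive, L_{child} = m v R = (27.8)(1.99)(1.28) = 70.81 kg·m²/s.
L_i = −I_p ω_p + m v R = −(102.4)(2.94) + 70.81 = -230.2 kg·m²/s.
After sticking, I_f = I_p + m R² = 102.4 + (27.8)(1.28)² = 147.9 kg·m².
ω_f = L_i / I_f = -230.2 / 147.9 = -1.556 rad/s.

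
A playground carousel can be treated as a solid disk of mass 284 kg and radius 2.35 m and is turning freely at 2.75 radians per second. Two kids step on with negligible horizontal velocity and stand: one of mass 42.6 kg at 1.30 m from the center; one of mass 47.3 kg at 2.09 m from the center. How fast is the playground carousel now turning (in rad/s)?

The added mass arrives with no angular momentum about the center, and any external torque about the center is negligible, so the system's angular momentum is conserved.
I_p = ½(284)(2.35)² = 784.2 kg·m².
Added inertia Σmr² = (42.6)(1.30)² + (47.3)(2.09)² = 278.6 kg·m²; I_f = 784.2 + 278.6 = 1063 kg·m².
ω_f = I_p ω_i / I_f = (784.2)(2.75) / 1063 = 2.029 rad/s.

ω_f ≈ 2.03 rad/s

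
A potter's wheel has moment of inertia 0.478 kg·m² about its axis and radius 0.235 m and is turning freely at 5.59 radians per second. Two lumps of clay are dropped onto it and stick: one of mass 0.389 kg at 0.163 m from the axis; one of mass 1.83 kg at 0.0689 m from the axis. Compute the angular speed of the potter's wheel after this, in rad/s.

ω_f ≈ 5.38 rad/s

The added mass arrives with no angular momentum about the axis, and any external torque about the axis is negligible, so the system's angular momentum is conserved.
Added inertia Σmr² = (0.389)(0.163)² + (1.83)(0.0689)² = 0.01902 kg·m²; I_f = 0.4780 + 0.01902 = 0.4970 kg·m².
ω_f = I_p ω_i / I_f = (0.4780)(5.59) / 0.4970 = 5.376 rad/s.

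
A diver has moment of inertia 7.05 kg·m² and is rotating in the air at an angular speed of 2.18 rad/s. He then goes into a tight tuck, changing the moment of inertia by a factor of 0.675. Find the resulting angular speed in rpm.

No external torque acts about the spin axis, so angular momentum is conserved.
I₂ = 0.675 × 7.05 = 4.759 kg·m².
ω₂ = I₁ω₁ / I₂ = (7.050)(2.18 rad/s) / (4.759) = 3.230 rad/s = 30.84 rpm.

ω₂ ≈ 30.8 rpm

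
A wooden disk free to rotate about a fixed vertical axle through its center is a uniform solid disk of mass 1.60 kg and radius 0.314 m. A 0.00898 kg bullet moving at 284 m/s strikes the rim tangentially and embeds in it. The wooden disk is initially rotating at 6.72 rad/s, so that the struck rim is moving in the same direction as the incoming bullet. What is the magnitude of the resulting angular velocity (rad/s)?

|ω_f| ≈ 16.7 rad/s

About the axle the impulsive forces during the collision are internal, so angular momentum about that axis is conserved.
I_p = ½(1.60)(0.314)² = 0.07888 kg·m². Taking the sense of the bullet's angular momentum as positive, L_{bullet} = m v R = (0.00898)(284)(0.314) = 0.8008 kg·m²/s.
L_i = +I_p ω_p + m v R = +(0.07888)(6.72) + 0.8008 = 1.331 kg·m²/s.
After sticking, I_f = I_p + m R² = 0.07888 + (0.00898)(0.314)² = 0.07976 kg·m².
ω_f = L_i / I_f = 1.331 / 0.07976 = 16.69 rad/s.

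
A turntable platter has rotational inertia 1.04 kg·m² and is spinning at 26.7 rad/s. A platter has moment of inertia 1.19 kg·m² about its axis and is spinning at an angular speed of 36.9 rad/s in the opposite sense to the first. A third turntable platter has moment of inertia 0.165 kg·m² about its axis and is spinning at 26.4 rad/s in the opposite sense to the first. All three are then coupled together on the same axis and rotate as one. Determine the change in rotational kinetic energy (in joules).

ΔKE ≈ -1150 J

The coupling torques are internal; angular momentum about the shared axis is conserved.
Taking A's sense as positive: L = (1.040)(26.7) − (1.190)(36.9) − (0.1650)(26.4) = -20.50 kg·m²·rad/s.
Combined I = 1.040 + 1.190 + 0.1650 = 2.395 kg·m².
ω_f = L / I = -20.50 / 2.395 = -8.559 rad/s.
KE_i = ½ΣIω² = 1238 J; KE_f = ½(2.395)(8.559)² = 87.73 J.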